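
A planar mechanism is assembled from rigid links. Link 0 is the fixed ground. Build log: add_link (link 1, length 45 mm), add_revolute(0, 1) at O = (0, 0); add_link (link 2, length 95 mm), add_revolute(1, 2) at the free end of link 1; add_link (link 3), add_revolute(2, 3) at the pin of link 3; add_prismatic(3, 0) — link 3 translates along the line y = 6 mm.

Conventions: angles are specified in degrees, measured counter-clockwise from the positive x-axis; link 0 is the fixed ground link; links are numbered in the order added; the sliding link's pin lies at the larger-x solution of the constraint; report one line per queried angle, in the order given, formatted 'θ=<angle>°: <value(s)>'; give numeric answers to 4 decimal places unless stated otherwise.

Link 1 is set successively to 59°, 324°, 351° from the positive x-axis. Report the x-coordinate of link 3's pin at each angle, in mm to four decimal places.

geometry: r = 45 mm, L = 95 mm, e = 6 mm
θ=59°: crank pin P = (r cos θ, r sin θ) = (23.176713, 38.572529)
θ=59°: h = r sin θ − e = 38.572529 − 6 = 32.572529
θ=59°: x = r cos θ + √(L² − h²) = 23.176713 + 89.241416 = 112.418130
θ=324°: crank pin P = (r cos θ, r sin θ) = (36.405765, -26.450336)
θ=324°: h = r sin θ − e = -26.450336 − 6 = -32.450336
θ=324°: x = r cos θ + √(L² − h²) = 36.405765 + 89.285921 = 125.691686
θ=351°: crank pin P = (r cos θ, r sin θ) = (44.445975, -7.039551)
θ=351°: h = r sin θ − e = -7.039551 − 6 = -13.039551
θ=351°: x = r cos θ + √(L² − h²) = 44.445975 + 94.100851 = 138.546826

θ=59°: 112.4181
θ=324°: 125.6917
θ=351°: 138.5468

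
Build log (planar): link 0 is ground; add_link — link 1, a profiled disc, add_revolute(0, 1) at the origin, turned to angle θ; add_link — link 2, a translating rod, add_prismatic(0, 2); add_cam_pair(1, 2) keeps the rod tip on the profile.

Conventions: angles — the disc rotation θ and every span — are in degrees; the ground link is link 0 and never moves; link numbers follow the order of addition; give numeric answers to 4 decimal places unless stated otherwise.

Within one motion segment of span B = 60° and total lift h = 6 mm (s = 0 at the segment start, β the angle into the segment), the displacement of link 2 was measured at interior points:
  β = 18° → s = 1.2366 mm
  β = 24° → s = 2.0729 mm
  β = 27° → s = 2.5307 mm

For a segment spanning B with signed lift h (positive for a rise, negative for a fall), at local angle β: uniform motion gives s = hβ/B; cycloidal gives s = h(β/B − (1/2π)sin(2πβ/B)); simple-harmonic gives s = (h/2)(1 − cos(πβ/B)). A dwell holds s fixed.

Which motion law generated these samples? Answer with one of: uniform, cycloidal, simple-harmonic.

candidates at β/B = r: uniform s = h·r (linear in β); cycloidal s = h·(r − sin(2πr)/(2π)); simple-harmonic s = (h/2)(1 − cos(πr))
β=18°: printed 1.2366 | uniform 1.8000, cycloidal 0.8918, simple-harmonic 1.2366
β=24°: printed 2.0729 | uniform 2.4000, cycloidal 1.8387, simple-harmonic 2.0729
β=27°: printed 2.5307 | uniform 2.7000, cycloidal 2.4049, simple-harmonic 2.5307
only one law matches every sample → simple-harmonic

simple-harmonic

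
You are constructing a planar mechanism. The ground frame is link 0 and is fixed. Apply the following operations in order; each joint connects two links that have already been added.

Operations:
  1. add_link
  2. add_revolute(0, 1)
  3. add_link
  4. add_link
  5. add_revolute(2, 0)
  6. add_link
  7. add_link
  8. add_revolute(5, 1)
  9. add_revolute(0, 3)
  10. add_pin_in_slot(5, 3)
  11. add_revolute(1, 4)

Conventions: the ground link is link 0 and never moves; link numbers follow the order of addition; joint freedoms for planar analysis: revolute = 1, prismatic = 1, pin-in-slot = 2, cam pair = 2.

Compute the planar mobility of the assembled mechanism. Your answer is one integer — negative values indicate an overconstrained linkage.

L=1 J1=0 J2=0
add link → L=2 J1=0 J2=0
R@0,1 dof=1 J1 → L=2 J1=1 J2=0
add link → L=3 J1=1 J2=0
add link → L=4 J1=1 J2=0
R@2,0 dof=1 J1 → L=4 J1=2 J2=0
add link → L=5 J1=2 J2=0
add link → L=6 J1=2 J2=0
R@5,1 dof=1 J1 → L=6 J1=3 J2=0
R@0,3 dof=1 J1 → L=6 J1=4 J2=0
PS@5,3 dof=2 J2 → L=6 J1=4 J2=1
R@1,4 dof=1 J1 → L=6 J1=5 J2=1
M=3(L−1)−2J1−J2=3·5−2·5−1=4

M = 4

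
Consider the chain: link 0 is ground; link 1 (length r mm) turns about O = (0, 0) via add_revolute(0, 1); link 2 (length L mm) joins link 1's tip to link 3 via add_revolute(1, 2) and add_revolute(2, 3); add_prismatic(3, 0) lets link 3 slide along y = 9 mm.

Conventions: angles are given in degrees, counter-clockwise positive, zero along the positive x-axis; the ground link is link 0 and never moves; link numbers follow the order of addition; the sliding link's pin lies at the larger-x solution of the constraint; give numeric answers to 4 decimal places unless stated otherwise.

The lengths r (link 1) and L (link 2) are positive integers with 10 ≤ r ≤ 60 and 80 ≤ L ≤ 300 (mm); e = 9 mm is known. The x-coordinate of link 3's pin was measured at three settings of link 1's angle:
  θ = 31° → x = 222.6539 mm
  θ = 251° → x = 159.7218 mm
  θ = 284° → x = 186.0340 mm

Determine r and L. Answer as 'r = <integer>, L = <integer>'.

constraint per measurement: (x − r cos θ)² + (r sin θ − e)² = L²
subtracting the θ₁ and θ₂ equations cancels the r² and L² terms:
r = (x₁² − x₂²) / (2[(x₁cos θ₁ + e sin θ₁) − (x₂cos θ₂ + e sin θ₂)]) = 47.0000 → r = 47
L² = (x₁ − r cos θ₁)² + (r sin θ₁ − e)² = 33488.9826 → L = 183.0000 → L = 183
check at θ₃=284°: x = 186.0340 (printed 186.0340) ✓

r = 47, L = 183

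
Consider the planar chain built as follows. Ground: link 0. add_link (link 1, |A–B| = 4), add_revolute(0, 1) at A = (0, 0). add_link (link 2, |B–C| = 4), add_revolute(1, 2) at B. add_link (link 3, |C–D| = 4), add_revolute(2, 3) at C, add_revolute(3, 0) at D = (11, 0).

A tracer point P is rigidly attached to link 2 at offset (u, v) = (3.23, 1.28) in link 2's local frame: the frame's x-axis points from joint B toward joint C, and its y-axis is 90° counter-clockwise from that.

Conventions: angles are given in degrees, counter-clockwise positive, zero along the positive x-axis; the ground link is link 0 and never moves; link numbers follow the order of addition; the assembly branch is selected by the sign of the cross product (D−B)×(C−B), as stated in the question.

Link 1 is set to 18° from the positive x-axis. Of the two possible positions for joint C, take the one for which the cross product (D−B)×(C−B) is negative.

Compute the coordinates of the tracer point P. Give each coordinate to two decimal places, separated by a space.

A=(0,0), D=(11.00,0)
B = A + 4.00·(cos18°, sin18°) = (3.8042, 1.2361)
|BD| = 7.3012
circle(B,4.00) ∩ circle(D,4.00): a=3.6506, h=1.6350
  candidates: C₊=(7.6789,2.2294) cross=11.937; C₋=(7.1253,-0.9934) cross=-11.937
  branch - wants cross < 0 → take C=(7.1253,-0.9934) (cross=-11.937)
ex = (C−B)/|BC| = (0.8303,-0.5574); ey = (0.5574,0.8303)
P = B + 3.23·ex + 1.28·ey = (7.1994,0.4985)

7.20 0.50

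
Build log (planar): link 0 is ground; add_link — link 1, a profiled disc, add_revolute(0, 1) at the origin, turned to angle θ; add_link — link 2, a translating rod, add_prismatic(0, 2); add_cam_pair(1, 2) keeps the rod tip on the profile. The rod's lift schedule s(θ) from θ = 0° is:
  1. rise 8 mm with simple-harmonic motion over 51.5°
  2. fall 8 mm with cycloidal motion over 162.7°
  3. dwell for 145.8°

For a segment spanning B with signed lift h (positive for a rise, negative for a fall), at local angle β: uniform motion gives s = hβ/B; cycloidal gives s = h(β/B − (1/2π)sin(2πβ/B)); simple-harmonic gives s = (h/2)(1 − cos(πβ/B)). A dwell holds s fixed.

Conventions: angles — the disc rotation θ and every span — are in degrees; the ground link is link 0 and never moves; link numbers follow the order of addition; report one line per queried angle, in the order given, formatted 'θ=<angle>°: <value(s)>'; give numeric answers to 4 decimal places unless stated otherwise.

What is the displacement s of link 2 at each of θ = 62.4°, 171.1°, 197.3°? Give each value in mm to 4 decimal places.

seg 1 [0°–51.5°] simple-harmonic, h=8: full span → s += 8 → s = 8.0000
seg 2 [51.5°–214.2°] cycloidal, h=-8: θ=62.4° here. β=10.9, B=162.7. -8·(0.0670 − sin(2π·0.0670)/(2π)) = -0.0157 → s = 7.9843
seg 2 [51.5°–214.2°] cycloidal, h=-8: θ=171.1° here. β=119.6, B=162.7. -8·(0.7351 − sin(2π·0.7351)/(2π)) = -7.1484 → s = 0.8516
seg 2 [51.5°–214.2°] cycloidal, h=-8: θ=197.3° here. β=145.8, B=162.7. -8·(0.8961 − sin(2π·0.8961)/(2π)) = -7.9423 → s = 0.0577

θ=62.4°: 7.9843
θ=171.1°: 0.8516
θ=197.3°: 0.0577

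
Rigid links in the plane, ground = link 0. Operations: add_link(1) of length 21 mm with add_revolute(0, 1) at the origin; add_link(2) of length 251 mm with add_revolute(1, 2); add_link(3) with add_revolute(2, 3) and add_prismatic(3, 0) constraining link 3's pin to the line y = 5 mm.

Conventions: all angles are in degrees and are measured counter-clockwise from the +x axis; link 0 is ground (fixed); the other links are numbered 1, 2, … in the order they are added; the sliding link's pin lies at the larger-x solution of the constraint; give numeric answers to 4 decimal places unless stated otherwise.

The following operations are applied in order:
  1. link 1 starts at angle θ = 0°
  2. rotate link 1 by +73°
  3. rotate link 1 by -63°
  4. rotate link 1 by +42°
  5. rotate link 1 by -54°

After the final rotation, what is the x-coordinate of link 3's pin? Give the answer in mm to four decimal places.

geometry: r = 21 mm, L = 251 mm, e = 5 mm; θ starts at 0°
rotate link 1 by +73°: θ ← 0° +73° = 73°
rotate link 1 by -63°: θ ← 73° -63° = 10°
rotate link 1 by +42°: θ ← 10° +42° = 52°
rotate link 1 by -54°: θ ← 52° -54° = -2°
crank pin P = (r cos θ, r sin θ) = (20.987207, -0.732889)
h = r sin θ − e = -0.732889 − 5 = -5.732889
x = r cos θ + √(L² − h²) = 20.987207 + 250.934521 = 271.921729

271.9217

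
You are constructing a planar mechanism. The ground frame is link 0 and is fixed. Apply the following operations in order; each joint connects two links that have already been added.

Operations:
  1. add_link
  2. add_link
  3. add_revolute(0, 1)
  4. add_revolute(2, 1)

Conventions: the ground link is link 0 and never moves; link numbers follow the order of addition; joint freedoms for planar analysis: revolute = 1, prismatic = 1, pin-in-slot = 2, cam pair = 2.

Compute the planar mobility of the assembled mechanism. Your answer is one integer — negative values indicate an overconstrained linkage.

link 0 = ground. State L|J1|J2 = 1|0|0
+link1  2|0|0
+link2  3|0|0
R(0,1) f=1→J1  3|1|0
R(2,1) f=1→J1  3|2|0
M = 3(3−1)−2·2−0 = 6−4−0 = 2

M = 2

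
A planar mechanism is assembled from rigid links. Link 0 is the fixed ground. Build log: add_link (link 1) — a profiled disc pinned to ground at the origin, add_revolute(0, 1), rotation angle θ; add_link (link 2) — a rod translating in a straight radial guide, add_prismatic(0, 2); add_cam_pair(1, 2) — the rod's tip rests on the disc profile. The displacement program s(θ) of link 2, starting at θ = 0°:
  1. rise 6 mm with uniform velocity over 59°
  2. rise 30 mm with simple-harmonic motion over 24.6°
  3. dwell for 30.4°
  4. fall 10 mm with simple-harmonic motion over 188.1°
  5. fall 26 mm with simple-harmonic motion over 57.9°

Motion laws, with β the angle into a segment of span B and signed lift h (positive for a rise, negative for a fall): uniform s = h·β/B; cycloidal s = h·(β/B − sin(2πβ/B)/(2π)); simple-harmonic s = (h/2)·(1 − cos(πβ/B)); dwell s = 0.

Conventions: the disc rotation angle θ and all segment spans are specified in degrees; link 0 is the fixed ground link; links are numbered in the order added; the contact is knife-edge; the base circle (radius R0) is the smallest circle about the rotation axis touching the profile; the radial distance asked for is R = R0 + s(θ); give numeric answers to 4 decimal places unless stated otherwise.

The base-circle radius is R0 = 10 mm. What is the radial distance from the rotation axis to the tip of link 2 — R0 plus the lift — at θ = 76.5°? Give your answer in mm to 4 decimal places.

seg 1 [0°–59°] uniform, h=6: full span → s += 6 → s = 6.0000
seg 2 [59°–83.6°] simple-harmonic, h=30: θ=76.5° here. β=17.5, B=24.6. 30/2·(1 − cos(π·0.7114)) = 24.2450 → s = 30.2450
R = R0 + s = 10 + 30.2450 = 40.2450

40.2450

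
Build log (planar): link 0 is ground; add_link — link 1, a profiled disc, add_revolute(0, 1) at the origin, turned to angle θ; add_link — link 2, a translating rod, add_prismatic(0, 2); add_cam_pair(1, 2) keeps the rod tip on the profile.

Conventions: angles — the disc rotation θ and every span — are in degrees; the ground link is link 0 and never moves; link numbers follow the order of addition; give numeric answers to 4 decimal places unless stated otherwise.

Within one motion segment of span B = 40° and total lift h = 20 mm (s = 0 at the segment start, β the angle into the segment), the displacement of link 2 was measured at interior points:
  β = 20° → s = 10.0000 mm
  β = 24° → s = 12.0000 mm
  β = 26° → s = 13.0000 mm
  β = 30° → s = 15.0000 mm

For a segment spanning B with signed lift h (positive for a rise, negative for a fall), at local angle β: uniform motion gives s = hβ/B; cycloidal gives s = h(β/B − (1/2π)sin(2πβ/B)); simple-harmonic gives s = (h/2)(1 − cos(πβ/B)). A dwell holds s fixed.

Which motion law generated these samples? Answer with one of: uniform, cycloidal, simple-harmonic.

candidates at β/B = r: uniform s = h·r (linear in β); cycloidal s = h·(r − sin(2πr)/(2π)); simple-harmonic s = (h/2)(1 − cos(πr))
β=20°: printed 10.0000 | uniform 10.0000, cycloidal 10.0000, simple-harmonic 10.0000
β=24°: printed 12.0000 | uniform 12.0000, cycloidal 13.8710, simple-harmonic 13.0902
β=26°: printed 13.0000 | uniform 13.0000, cycloidal 15.5752, simple-harmonic 14.5399
β=30°: printed 15.0000 | uniform 15.0000, cycloidal 18.1831, simple-harmonic 17.0711
only one law matches every sample → uniform

uniform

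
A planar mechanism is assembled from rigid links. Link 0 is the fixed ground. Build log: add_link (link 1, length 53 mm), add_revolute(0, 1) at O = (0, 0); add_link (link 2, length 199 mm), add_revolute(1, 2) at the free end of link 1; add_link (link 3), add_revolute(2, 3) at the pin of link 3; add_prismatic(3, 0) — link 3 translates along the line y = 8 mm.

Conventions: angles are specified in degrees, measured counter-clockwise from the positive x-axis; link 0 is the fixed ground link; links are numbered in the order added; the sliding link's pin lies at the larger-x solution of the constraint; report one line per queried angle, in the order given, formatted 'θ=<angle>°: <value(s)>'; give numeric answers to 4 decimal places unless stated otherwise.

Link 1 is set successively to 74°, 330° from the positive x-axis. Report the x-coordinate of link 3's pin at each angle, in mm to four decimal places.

geometry: r = 53 mm, L = 199 mm, e = 8 mm
θ=74°: crank pin P = (r cos θ, r sin θ) = (14.608780, 50.946870)
θ=74°: h = r sin θ − e = 50.946870 − 8 = 42.946870
θ=74°: x = r cos θ + √(L² − h²) = 14.608780 + 194.310490 = 208.919269
θ=330°: crank pin P = (r cos θ, r sin θ) = (45.899346, -26.500000)
θ=330°: h = r sin θ − e = -26.500000 − 8 = -34.500000
θ=330°: x = r cos θ + √(L² − h²) = 45.899346 + 195.986607 = 241.885953

θ=74°: 208.9193
θ=330°: 241.8860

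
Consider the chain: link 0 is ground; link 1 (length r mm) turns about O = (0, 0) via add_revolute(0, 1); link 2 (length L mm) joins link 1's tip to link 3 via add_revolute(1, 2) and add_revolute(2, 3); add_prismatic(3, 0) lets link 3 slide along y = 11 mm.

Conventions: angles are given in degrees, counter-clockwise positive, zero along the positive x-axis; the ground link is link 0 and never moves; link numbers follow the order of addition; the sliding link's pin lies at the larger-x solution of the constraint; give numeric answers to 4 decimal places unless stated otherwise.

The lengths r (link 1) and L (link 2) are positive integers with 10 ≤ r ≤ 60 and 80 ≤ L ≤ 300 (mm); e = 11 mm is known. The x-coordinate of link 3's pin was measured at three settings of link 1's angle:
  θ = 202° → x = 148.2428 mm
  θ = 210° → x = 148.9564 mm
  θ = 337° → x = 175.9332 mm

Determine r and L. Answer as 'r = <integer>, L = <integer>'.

constraint per measurement: (x − r cos θ)² + (r sin θ − e)² = L²
subtracting the θ₁ and θ₂ equations cancels the r² and L² terms:
r = (x₁² − x₂²) / (2[(x₁cos θ₁ + e sin θ₁) − (x₂cos θ₂ + e sin θ₂)]) = 15.0009 → r = 15
L² = (x₁ − r cos θ₁)² + (r sin θ₁ − e)² = 26568.9978 → L = 163.0000 → L = 163
check at θ₃=337°: x = 175.9332 (printed 175.9332) ✓

r = 15, L = 163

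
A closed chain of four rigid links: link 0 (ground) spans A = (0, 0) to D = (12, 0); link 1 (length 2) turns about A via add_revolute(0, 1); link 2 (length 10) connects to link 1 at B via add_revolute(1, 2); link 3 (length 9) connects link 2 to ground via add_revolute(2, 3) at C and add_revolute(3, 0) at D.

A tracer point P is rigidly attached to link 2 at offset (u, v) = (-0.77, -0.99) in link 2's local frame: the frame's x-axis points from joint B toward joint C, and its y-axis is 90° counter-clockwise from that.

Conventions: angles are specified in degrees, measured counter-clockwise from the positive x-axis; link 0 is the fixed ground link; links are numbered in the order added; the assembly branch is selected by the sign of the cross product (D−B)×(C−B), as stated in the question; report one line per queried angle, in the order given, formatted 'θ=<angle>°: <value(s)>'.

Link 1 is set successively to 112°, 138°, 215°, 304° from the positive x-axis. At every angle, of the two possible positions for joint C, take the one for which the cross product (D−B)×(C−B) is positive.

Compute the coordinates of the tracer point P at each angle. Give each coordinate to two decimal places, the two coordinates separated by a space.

A=(0,0), D=(12.00,0)
θ=112°: B = A + 2.00·(cos112°, sin112°) = (-0.7492, 1.8544)
θ=112°: |BD| = 12.8834
θ=112°: circle(B,10.00) ∩ circle(D,9.00): a=7.1791, h=6.9614
θ=112°:   candidates: C₊=(7.3571,7.7100) cross=89.686; C₋=(5.3531,-6.0679) cross=-89.686
θ=112°:   branch + wants cross > 0 → take C=(7.3571,7.7100) (cross=89.686)
θ=112°: ex = (C−B)/|BC| = (0.8106,0.5856); ey = (-0.5856,0.8106)
θ=112°: P = B + -0.77·ex + -0.99·ey = (-0.7937,0.6010)
θ=138°: B = A + 2.00·(cos138°, sin138°) = (-1.4863, 1.3383)
θ=138°: |BD| = 13.5525
θ=138°: circle(B,10.00) ∩ circle(D,9.00): a=7.4772, h=6.6401
θ=138°:   candidates: C₊=(6.6101,7.2076) cross=89.990; C₋=(5.2987,-6.0077) cross=-89.990
θ=138°:   branch + wants cross > 0 → take C=(6.6101,7.2076) (cross=89.990)
θ=138°: ex = (C−B)/|BC| = (0.8096,0.5869); ey = (-0.5869,0.8096)
θ=138°: P = B + -0.77·ex + -0.99·ey = (-1.5287,0.0848)
θ=215°: B = A + 2.00·(cos215°, sin215°) = (-1.6383, -1.1472)
θ=215°: |BD| = 13.6865
θ=215°: circle(B,10.00) ∩ circle(D,9.00): a=7.5373, h=6.5718
θ=215°:   candidates: C₊=(5.3217,6.0333) cross=89.945; C₋=(6.4233,-7.0641) cross=-89.945
θ=215°:   branch + wants cross > 0 → take C=(5.3217,6.0333) (cross=89.945)
θ=215°: ex = (C−B)/|BC| = (0.6960,0.7180); ey = (-0.7180,0.6960)
θ=215°: P = B + -0.77·ex + -0.99·ey = (-1.4634,-2.3891)
θ=304°: B = A + 2.00·(cos304°, sin304°) = (1.1184, -1.6581)
θ=304°: |BD| = 11.0072
θ=304°: circle(B,10.00) ∩ circle(D,9.00): a=6.3667, h=7.7114
θ=304°:   candidates: C₊=(6.2508,6.9244) cross=84.881; C₋=(8.5740,-8.3224) cross=-84.881
θ=304°:   branch + wants cross > 0 → take C=(6.2508,6.9244) (cross=84.881)
θ=304°: ex = (C−B)/|BC| = (0.5132,0.8582); ey = (-0.8582,0.5132)
θ=304°: P = B + -0.77·ex + -0.99·ey = (1.5729,-2.8270)

θ=112°: -0.79 0.60
θ=138°: -1.53 0.08
θ=215°: -1.46 -2.39
θ=304°: 1.57 -2.83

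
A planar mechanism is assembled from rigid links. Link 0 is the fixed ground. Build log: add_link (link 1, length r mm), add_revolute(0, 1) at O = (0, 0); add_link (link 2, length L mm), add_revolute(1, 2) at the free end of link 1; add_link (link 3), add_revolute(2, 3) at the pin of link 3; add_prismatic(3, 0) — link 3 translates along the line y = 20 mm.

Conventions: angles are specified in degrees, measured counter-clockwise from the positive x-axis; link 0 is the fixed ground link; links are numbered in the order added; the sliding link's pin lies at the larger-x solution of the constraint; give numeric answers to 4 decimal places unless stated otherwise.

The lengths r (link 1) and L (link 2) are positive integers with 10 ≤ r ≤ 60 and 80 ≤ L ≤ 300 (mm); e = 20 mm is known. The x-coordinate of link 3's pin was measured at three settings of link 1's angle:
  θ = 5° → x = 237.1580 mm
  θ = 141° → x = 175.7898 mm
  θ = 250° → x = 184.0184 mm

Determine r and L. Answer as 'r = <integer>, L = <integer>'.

constraint per measurement: (x − r cos θ)² + (r sin θ − e)² = L²
subtracting the θ₁ and θ₂ equations cancels the r² and L² terms:
r = (x₁² − x₂²) / (2[(x₁cos θ₁ + e sin θ₁) − (x₂cos θ₂ + e sin θ₂)]) = 35.0000 → r = 35
L² = (x₁ − r cos θ₁)² + (r sin θ₁ − e)² = 41209.0110 → L = 203.0000 → L = 203
check at θ₃=250°: x = 184.0184 (printed 184.0184) ✓

r = 35, L = 203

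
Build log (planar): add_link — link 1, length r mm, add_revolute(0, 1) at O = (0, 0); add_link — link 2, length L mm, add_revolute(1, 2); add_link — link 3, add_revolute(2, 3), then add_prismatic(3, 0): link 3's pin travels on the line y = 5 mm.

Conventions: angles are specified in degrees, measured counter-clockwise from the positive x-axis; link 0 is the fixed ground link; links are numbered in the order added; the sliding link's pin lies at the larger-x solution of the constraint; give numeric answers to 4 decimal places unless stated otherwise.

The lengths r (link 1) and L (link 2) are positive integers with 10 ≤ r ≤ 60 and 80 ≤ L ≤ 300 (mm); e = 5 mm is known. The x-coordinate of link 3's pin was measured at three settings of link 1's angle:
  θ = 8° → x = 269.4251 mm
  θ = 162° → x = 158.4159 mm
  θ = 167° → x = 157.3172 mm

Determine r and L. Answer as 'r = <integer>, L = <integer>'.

constraint per measurement: (x − r cos θ)² + (r sin θ − e)² = L²
subtracting the θ₁ and θ₂ equations cancels the r² and L² terms:
r = (x₁² − x₂²) / (2[(x₁cos θ₁ + e sin θ₁) − (x₂cos θ₂ + e sin θ₂)]) = 57.0000 → r = 57
L² = (x₁ − r cos θ₁)² + (r sin θ₁ − e)² = 45369.0055 → L = 213.0000 → L = 213
check at θ₃=167°: x = 157.3172 (printed 157.3172) ✓

r = 57, L = 213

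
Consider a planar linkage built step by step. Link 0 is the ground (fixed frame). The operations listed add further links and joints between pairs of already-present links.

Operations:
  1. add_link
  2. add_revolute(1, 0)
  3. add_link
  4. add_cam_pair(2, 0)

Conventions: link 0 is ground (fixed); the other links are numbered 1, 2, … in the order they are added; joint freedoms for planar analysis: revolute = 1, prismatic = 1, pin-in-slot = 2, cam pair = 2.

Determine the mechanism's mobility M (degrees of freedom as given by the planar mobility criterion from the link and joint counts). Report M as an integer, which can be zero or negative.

ground; <1,0,0>
#1 <2,0,0>
R:1↔0 J1 <2,1,0>
#2 <3,1,0>
C:2↔0 J2 <3,1,1>
3×2 − 2×1 − 1×1 = 3

M = 3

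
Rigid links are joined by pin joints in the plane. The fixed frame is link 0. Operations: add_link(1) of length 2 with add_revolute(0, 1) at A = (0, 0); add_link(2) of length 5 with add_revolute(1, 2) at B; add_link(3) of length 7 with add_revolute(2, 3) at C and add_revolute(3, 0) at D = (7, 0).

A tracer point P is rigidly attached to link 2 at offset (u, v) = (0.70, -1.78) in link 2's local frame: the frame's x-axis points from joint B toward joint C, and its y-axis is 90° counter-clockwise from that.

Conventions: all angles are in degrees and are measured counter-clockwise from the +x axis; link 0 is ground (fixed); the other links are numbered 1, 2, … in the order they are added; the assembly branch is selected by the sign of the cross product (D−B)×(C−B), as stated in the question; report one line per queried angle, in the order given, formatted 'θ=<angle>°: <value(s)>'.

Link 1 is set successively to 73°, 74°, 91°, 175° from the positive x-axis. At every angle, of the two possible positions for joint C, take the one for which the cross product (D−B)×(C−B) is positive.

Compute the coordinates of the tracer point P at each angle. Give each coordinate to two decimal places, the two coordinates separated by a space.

A=(0,0), D=(7.00,0)
θ=73°: B = A + 2.00·(cos73°, sin73°) = (0.5847, 1.9126)
θ=73°: |BD| = 6.6943
θ=73°: circle(B,5.00) ∩ circle(D,7.00): a=1.5546, h=4.7522
θ=73°:   candidates: C₊=(3.4323,6.0226) cross=31.813; C₋=(0.7168,-3.0856) cross=-31.813
θ=73°:   branch + wants cross > 0 → take C=(3.4323,6.0226) (cross=31.813)
θ=73°: ex = (C−B)/|BC| = (0.5695,0.8220); ey = (-0.8220,0.5695)
θ=73°: P = B + 0.70·ex + -1.78·ey = (2.4465,1.4743)
θ=74°: B = A + 2.00·(cos74°, sin74°) = (0.5513, 1.9225)
θ=74°: |BD| = 6.7292
θ=74°: circle(B,5.00) ∩ circle(D,7.00): a=1.5813, h=4.7434
θ=74°:   candidates: C₊=(3.4219,6.0164) cross=31.919; C₋=(0.7115,-3.0749) cross=-31.919
θ=74°:   branch + wants cross > 0 → take C=(3.4219,6.0164) (cross=31.919)
θ=74°: ex = (C−B)/|BC| = (0.5741,0.8188); ey = (-0.8188,0.5741)
θ=74°: P = B + 0.70·ex + -1.78·ey = (2.4106,1.4737)
θ=91°: B = A + 2.00·(cos91°, sin91°) = (-0.0349, 1.9997)
θ=91°: |BD| = 7.3136
θ=91°: circle(B,5.00) ∩ circle(D,7.00): a=2.0160, h=4.5756
θ=91°:   candidates: C₊=(3.1553,5.8497) cross=33.464; C₋=(0.6532,-2.9527) cross=-33.464
θ=91°:   branch + wants cross > 0 → take C=(3.1553,5.8497) (cross=33.464)
θ=91°: ex = (C−B)/|BC| = (0.6381,0.7700); ey = (-0.7700,0.6381)
θ=91°: P = B + 0.70·ex + -1.78·ey = (1.7823,1.4030)
θ=175°: B = A + 2.00·(cos175°, sin175°) = (-1.9924, 0.1743)
θ=175°: |BD| = 8.9941
θ=175°: circle(B,5.00) ∩ circle(D,7.00): a=3.1628, h=3.8725
θ=175°:   candidates: C₊=(1.2449,3.9848) cross=34.830; C₋=(1.0948,-3.7588) cross=-34.830
θ=175°:   branch + wants cross > 0 → take C=(1.2449,3.9848) (cross=34.830)
θ=175°: ex = (C−B)/|BC| = (0.6475,0.7621); ey = (-0.7621,0.6475)
θ=175°: P = B + 0.70·ex + -1.78·ey = (-0.1826,-0.4447)

θ=73°: 2.45 1.47
θ=74°: 2.41 1.47
θ=91°: 1.78 1.40
θ=175°: -0.18 -0.44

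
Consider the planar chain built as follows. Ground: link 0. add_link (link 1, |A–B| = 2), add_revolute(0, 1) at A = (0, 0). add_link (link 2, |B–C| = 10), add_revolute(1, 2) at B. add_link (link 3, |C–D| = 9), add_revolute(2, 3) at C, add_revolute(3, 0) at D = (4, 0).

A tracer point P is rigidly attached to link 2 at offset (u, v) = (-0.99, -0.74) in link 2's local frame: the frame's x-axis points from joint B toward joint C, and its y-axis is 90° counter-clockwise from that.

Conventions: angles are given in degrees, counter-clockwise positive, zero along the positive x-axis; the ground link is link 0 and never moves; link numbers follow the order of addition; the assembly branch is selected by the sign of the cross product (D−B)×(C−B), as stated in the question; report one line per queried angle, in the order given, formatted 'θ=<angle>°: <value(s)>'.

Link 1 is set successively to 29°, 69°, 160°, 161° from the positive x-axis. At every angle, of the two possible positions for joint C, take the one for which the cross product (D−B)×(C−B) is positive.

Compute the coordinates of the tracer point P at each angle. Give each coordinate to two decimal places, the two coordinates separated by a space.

A=(0,0), D=(4.00,0)
θ=29°: B = A + 2.00·(cos29°, sin29°) = (1.7492, 0.9696)
θ=29°: |BD| = 2.4507
θ=29°: circle(B,10.00) ∩ circle(D,9.00): a=5.1018, h=8.6007
θ=29°:   candidates: C₊=(9.8375,6.8500) cross=21.078; C₋=(3.0319,-8.9478) cross=-21.078
θ=29°:   branch + wants cross > 0 → take C=(9.8375,6.8500) (cross=21.078)
θ=29°: ex = (C−B)/|BC| = (0.8088,0.5880); ey = (-0.5880,0.8088)
θ=29°: P = B + -0.99·ex + -0.74·ey = (1.3836,-0.2111)
θ=69°: B = A + 2.00·(cos69°, sin69°) = (0.7167, 1.8672)
θ=69°: |BD| = 3.7771
θ=69°: circle(B,10.00) ∩ circle(D,9.00): a=4.4037, h=8.9782
θ=69°:   candidates: C₊=(8.9830,7.4946) cross=33.911; C₋=(0.1064,-8.1142) cross=-33.911
θ=69°:   branch + wants cross > 0 → take C=(8.9830,7.4946) (cross=33.911)
θ=69°: ex = (C−B)/|BC| = (0.8266,0.5627); ey = (-0.5627,0.8266)
θ=69°: P = B + -0.99·ex + -0.74·ey = (0.3148,0.6983)
θ=160°: B = A + 2.00·(cos160°, sin160°) = (-1.8794, 0.6840)
θ=160°: |BD| = 5.9190
θ=160°: circle(B,10.00) ∩ circle(D,9.00): a=4.5645, h=8.8975
θ=160°:   candidates: C₊=(3.6828,8.9944) cross=52.665; C₋=(1.6263,-8.6813) cross=-52.665
θ=160°:   branch + wants cross > 0 → take C=(3.6828,8.9944) (cross=52.665)
θ=160°: ex = (C−B)/|BC| = (0.5562,0.8310); ey = (-0.8310,0.5562)
θ=160°: P = B + -0.99·ex + -0.74·ey = (-1.8151,-0.5503)
θ=161°: B = A + 2.00·(cos161°, sin161°) = (-1.8910, 0.6511)
θ=161°: |BD| = 5.9269
θ=161°: circle(B,10.00) ∩ circle(D,9.00): a=4.5663, h=8.8966
θ=161°:   candidates: C₊=(3.6250,8.9922) cross=52.729; C₋=(1.6703,-8.6932) cross=-52.729
θ=161°:   branch + wants cross > 0 → take C=(3.6250,8.9922) (cross=52.729)
θ=161°: ex = (C−B)/|BC| = (0.5516,0.8341); ey = (-0.8341,0.5516)
θ=161°: P = B + -0.99·ex + -0.74·ey = (-1.8199,-0.5828)

θ=29°: 1.38 -0.21
θ=69°: 0.31 0.70
θ=160°: -1.82 -0.55
θ=161°: -1.82 -0.58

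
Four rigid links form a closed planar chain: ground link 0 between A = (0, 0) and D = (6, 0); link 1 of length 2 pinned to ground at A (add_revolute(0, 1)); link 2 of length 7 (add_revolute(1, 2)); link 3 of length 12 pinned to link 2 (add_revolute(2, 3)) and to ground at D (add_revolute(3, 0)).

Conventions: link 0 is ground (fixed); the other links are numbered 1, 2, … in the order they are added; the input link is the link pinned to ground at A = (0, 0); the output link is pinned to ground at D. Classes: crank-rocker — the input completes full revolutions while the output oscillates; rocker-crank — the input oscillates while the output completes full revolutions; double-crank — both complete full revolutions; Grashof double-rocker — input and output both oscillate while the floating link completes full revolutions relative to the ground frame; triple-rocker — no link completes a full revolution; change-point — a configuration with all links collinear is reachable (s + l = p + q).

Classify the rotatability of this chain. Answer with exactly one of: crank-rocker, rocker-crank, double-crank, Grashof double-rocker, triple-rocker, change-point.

lengths: ground=6, input=2, coupler=7, output=12
sorted: s=2 (shortest), l=12 (longest), p+q=13
s + l = 14 vs p + q = 13
s + l > p + q → non-Grashof → no link fully rotates → triple-rocker

triple-rocker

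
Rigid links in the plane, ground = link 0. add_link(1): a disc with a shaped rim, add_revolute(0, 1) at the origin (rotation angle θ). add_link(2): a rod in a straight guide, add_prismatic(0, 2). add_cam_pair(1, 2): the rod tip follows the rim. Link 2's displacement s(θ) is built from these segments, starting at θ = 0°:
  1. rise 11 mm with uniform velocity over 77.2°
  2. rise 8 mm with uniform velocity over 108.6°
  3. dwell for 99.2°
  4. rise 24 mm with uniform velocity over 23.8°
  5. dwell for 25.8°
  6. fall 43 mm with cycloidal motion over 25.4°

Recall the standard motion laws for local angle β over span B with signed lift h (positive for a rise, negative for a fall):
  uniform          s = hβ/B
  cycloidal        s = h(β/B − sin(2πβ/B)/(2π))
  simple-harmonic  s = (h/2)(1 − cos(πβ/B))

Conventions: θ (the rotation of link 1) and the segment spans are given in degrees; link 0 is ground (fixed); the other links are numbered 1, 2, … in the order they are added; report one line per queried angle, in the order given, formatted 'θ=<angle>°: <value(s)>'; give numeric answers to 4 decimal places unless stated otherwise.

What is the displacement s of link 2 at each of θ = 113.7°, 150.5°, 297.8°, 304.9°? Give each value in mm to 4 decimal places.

segment 1 (0° to 77.2°, uniform, h = 11) is passed completely: s = 0.0000 + (11) = 11.0000
θ = 113.7° falls in segment 2 (77.2° to 185.8°, uniform, h = 8): β = 113.7 − 77.2 = 36.5°, B = 108.6°; Δs = 8·36.5/108.6 = 2.6888; s = 11.0000 + 2.6888 = 13.6888
θ = 150.5° falls in segment 2 (77.2° to 185.8°, uniform, h = 8): β = 150.5 − 77.2 = 73.3°, B = 108.6°; Δs = 8·73.3/108.6 = 5.3996; s = 11.0000 + 5.3996 = 16.3996
segment 2 (77.2° to 185.8°, uniform, h = 8) is passed completely: s = 11.0000 + (8) = 19.0000
segment 3 (185.8° to 285°, dwell): s unchanged at 19.0000
θ = 297.8° falls in segment 4 (285° to 308.8°, uniform, h = 24): β = 297.8 − 285 = 12.8°, B = 23.8°; Δs = 24·12.8/23.8 = 12.9076; s = 19.0000 + 12.9076 = 31.9076
θ = 304.9° falls in segment 4 (285° to 308.8°, uniform, h = 24): β = 304.9 − 285 = 19.9°, B = 23.8°; Δs = 24·19.9/23.8 = 20.0672; s = 19.0000 + 20.0672 = 39.0672

θ=113.7°: 13.6888
θ=150.5°: 16.3996
θ=297.8°: 31.9076
θ=304.9°: 39.0672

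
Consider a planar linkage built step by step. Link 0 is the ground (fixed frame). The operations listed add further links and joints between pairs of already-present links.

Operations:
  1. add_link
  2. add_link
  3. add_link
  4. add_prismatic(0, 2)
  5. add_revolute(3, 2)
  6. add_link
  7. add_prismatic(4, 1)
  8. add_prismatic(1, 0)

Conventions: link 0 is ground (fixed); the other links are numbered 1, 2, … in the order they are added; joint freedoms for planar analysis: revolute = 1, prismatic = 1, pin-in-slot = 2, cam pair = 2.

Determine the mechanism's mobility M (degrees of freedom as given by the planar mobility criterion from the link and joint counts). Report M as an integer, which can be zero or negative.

L=1 J1=0 J2=0
add link → L=2 J1=0 J2=0
add link → L=3 J1=0 J2=0
add link → L=4 J1=0 J2=0
P@0,2 dof=1 J1 → L=4 J1=1 J2=0
R@3,2 dof=1 J1 → L=4 J1=2 J2=0
add link → L=5 J1=2 J2=0
P@4,1 dof=1 J1 → L=5 J1=3 J2=0
P@1,0 dof=1 J1 → L=5 J1=4 J2=0
M=3(L−1)−2J1−J2=3·4−2·4−0=4

M = 4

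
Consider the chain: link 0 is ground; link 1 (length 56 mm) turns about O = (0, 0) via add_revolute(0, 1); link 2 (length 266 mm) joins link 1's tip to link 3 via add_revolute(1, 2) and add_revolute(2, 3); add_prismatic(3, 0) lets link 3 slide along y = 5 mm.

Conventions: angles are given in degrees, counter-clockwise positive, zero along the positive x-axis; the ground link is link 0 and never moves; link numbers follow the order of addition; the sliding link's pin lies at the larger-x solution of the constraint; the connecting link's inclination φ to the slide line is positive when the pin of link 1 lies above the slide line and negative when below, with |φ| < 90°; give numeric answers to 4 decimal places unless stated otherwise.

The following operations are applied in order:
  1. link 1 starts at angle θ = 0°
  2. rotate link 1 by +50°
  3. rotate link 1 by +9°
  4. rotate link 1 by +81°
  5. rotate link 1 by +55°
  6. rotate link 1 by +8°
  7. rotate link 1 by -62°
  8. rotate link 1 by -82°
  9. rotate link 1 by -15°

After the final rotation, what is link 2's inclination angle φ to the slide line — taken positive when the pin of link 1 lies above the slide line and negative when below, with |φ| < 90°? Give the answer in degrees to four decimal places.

geometry: r = 56 mm, L = 266 mm, e = 5 mm; θ starts at 0°
rotate link 1 by +50°: θ ← 0° +50° = 50°
rotate link 1 by +9°: θ ← 50° +9° = 59°
rotate link 1 by +81°: θ ← 59° +81° = 140°
rotate link 1 by +55°: θ ← 140° +55° = 195°
rotate link 1 by +8°: θ ← 195° +8° = 203°
rotate link 1 by -62°: θ ← 203° -62° = 141°
rotate link 1 by -82°: θ ← 141° -82° = 59°
rotate link 1 by -15°: θ ← 59° -15° = 44°
h = r sin θ − e = 38.900869 − 5 = 33.900869
sin φ = h / L = 33.900869 / 266 = 0.12744687
φ = arcsin(0.12744687) = 7.322082°

7.3221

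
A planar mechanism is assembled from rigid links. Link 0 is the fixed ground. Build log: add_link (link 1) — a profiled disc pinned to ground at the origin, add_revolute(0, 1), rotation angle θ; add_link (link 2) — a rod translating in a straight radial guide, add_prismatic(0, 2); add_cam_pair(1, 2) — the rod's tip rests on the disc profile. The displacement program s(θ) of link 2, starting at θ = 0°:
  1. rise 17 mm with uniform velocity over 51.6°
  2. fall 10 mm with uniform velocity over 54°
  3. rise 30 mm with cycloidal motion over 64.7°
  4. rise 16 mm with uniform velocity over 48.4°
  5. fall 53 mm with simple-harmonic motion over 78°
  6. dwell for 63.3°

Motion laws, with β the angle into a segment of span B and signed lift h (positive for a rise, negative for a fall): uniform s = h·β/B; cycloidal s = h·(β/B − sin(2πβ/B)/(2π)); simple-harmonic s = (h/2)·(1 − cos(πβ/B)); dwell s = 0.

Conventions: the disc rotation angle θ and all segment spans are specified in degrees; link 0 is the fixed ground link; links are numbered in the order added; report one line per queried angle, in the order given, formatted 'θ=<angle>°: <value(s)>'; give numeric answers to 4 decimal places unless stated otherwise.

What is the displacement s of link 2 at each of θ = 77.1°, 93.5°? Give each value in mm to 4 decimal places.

seg 1 [0°–51.6°] uniform, h=17: full span → s += 17 → s = 17.0000
seg 2 [51.6°–105.6°] uniform, h=-10: θ=77.1° here. β=25.5, B=54. -10·25.5/54 = -4.7222 → s = 12.2778
seg 2 [51.6°–105.6°] uniform, h=-10: θ=93.5° here. β=41.9, B=54. -10·41.9/54 = -7.7593 → s = 9.2407

θ=77.1°: 12.2778
θ=93.5°: 9.2407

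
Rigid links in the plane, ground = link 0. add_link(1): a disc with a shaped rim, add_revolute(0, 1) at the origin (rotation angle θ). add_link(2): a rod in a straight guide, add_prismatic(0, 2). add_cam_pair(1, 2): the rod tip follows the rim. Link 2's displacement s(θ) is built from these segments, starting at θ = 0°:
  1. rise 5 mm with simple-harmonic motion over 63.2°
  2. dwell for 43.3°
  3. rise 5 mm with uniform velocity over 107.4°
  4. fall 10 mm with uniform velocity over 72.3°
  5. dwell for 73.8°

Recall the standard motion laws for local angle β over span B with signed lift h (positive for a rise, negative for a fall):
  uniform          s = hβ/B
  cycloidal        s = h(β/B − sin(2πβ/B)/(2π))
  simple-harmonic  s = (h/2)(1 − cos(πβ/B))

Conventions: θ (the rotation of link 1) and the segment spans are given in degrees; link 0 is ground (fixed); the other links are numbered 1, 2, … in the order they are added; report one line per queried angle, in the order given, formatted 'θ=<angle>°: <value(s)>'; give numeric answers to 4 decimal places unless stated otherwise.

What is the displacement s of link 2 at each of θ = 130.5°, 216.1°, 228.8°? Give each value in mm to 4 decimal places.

segment 1 (0° to 63.2°, simple-harmonic, h = 5) is passed completely: s = 0.0000 + (5) = 5.0000
segment 2 (63.2° to 106.5°, dwell): s unchanged at 5.0000
θ = 130.5° falls in segment 3 (106.5° to 213.9°, uniform, h = 5): β = 130.5 − 106.5 = 24°, B = 107.4°; Δs = 5·24/107.4 = 1.1173; s = 5.0000 + 1.1173 = 6.1173
segment 3 (106.5° to 213.9°, uniform, h = 5) is passed completely: s = 5.0000 + (5) = 10.0000
θ = 216.1° falls in segment 4 (213.9° to 286.2°, uniform, h = -10): β = 216.1 − 213.9 = 2.2°, B = 72.3°; Δs = -10·2.2/72.3 = -0.3043; s = 10.0000 − 0.3043 = 9.6957
θ = 228.8° falls in segment 4 (213.9° to 286.2°, uniform, h = -10): β = 228.8 − 213.9 = 14.9°, B = 72.3°; Δs = -10·14.9/72.3 = -2.0609; s = 10.0000 − 2.0609 = 7.9391

θ=130.5°: 6.1173
θ=216.1°: 9.6957
θ=228.8°: 7.9391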